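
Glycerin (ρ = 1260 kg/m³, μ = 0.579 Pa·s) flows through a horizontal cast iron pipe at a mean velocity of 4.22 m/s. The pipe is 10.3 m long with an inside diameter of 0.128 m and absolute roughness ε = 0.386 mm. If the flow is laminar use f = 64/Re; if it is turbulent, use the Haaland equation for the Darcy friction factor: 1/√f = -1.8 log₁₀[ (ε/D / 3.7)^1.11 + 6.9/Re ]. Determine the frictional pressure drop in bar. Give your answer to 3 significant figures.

ΔP ≈ 0.492 bar

Reynolds number Re = ρVD/μ = 1260 · 4.22 · 0.128 / 0.579 = 1175.
Re < 2300 → laminar flow, so f = 64/Re = 64/1175 = 0.05445 (the turbulent correlation is not needed).
Darcy-Weisbach: ΔP = f(L/D)(ρV²/2) = 0.05445·(10.3/0.128)·(1260·4.22²/2) = 0.05445·80.47·1.122e+04 = 4.915e+04 Pa.
ΔP = 4.915e+04 Pa = 0.492 bar.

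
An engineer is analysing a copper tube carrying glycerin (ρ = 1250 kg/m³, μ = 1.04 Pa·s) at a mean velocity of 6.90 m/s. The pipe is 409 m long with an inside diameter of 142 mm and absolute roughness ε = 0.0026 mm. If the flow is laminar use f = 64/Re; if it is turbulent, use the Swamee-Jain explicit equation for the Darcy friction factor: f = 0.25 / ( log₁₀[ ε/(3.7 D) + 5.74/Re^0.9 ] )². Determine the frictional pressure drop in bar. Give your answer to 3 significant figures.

Reynolds number Re = ρVD/μ = 1250 · 6.9 · 0.142 / 1.04 = 1178.
Re < 2300 → laminar flow, so f = 64/Re = 64/1178 = 0.05435 (the turbulent correlation is not needed).
Darcy-Weisbach: ΔP = f(L/D)(ρV²/2) = 0.05435·(409/0.142)·(1250·6.9²/2) = 0.05435·2880·2.976e+04 = 4.658e+06 Pa.
ΔP = 4.658e+06 Pa = 46.6 bar.

ΔP ≈ 46.6 bar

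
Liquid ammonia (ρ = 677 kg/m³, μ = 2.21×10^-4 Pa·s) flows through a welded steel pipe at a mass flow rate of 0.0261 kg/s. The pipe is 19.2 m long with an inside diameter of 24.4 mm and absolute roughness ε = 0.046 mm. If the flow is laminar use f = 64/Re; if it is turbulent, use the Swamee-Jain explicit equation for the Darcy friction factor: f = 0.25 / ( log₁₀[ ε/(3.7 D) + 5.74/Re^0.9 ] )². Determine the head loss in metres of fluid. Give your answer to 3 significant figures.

h_f ≈ 0.0104 m

A = πD²/4 = π(0.0244)²/4 = 0.0004676 m²; mean velocity V = ṁ/(ρA) = 0.0261/(677 · 0.0004676) = 0.08245 m/s.
Reynolds number Re = ρVD/μ = 677 · 0.08245 · 0.0244 / 0.000221 = 6163.
Re > 4000 → turbulent. Relative roughness ε/D = 4.6e-05/0.0244 = 0.00189. Swamee-Jain: f = 0.25/(log₁₀[0.00189/3.7 + 5.74/6163^0.9])² = 0.25/(log₁₀[0.00051 + 0.00223])² = 0.25/(-2.562)² = 0.03807.
Darcy-Weisbach: ΔP = f(L/D)(ρV²/2) = 0.03807·(19.2/0.0244)·(677·0.08245²/2) = 0.03807·786.9·2.301 = 68.94 Pa.
Head loss h_f = ΔP/(ρg) = 68.94/(677·9.81) = 0.0104 m.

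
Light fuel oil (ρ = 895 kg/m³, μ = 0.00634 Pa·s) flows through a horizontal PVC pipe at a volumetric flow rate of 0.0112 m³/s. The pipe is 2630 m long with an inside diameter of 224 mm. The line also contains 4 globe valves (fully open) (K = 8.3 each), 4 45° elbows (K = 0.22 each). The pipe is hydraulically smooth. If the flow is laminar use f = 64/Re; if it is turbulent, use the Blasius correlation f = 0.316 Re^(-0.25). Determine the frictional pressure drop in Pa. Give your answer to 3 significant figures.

Cross-sectional area A = πD²/4 = π(0.224)²/4 = 0.03941 m²; mean velocity V = Q/A = 0.0112/0.03941 = 0.2842 m/s.
Reynolds number Re = ρVD/μ = 895 · 0.2842 · 0.224 / 0.00634 = 8987.
Re > 4000 → turbulent. Smooth-pipe (Blasius): f = 0.316 Re^(-0.25) = 0.316/(8987)^0.25 = 0.03246.
Total minor-loss coefficient ΣK = 4·8.3 + 4·0.22 = 34.1.
ΔP = [f·L/D + ΣK]·(ρV²/2) = [0.03246·2630/0.224 + 34.1]·(895·0.2842²/2) = [381.1 + 34.1]·36.15 = 1.501e+04 Pa.

ΔP ≈ 15000 Pa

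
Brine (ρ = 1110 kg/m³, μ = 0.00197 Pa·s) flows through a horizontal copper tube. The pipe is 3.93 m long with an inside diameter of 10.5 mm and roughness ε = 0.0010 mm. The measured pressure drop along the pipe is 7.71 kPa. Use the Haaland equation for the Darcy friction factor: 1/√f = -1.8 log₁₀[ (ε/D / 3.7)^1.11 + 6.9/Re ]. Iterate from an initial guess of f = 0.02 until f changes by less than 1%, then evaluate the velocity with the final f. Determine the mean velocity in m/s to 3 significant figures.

Rearranging Darcy-Weisbach: V = √(2·ΔP·D/(f·L·ρ)). With ε/D = 1e-06/0.0105 = 9.52e-05, iterate starting from f = 0.02:
  f = 0.02 → V = √(2·7710·0.0105/(0.02·3.93·1110)) = 1.362 m/s; Re = ρVD/μ = 8060; f → 0.03289
  f = 0.03289 → V = 1.062 m/s; Re = 6285; f → 0.03532
  f = 0.03532 → V = 1.025 m/s; Re = 6065; f → 0.03568
  f = 0.03568 → V = 1.02 m/s; Re = 6034; f → 0.03574
Converged (Δf/f < 1%). With the final f = 0.03574: V = √(2·7710·0.0105/(0.03574·3.93·1110)) = 1.019 m/s.

V ≈ 1.02 m/s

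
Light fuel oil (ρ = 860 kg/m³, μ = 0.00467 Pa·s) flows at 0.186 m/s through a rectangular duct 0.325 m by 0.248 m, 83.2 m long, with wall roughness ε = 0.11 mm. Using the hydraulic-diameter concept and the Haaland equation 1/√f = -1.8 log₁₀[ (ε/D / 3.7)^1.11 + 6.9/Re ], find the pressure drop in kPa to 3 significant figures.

Hydraulic diameter D_h = 4A/P = 4·(0.325·0.248)/(2·(0.325+0.248)) = 0.3224/1.146 = 0.2813 m.
Re = ρVD_h/μ = 860·0.186·0.2813/0.00467 = 9636.
ε/D_h = 0.00011/0.2813 = 0.000391; Haaland gives 1/√f = -1.8 log₁₀[3.86e-05+0.000716] = 5.62, so f = 0.03166.
ΔP = f(L/D_h)(ρV²/2) = 0.03166·83.2/0.2813·14.88 = 139.3 Pa.
ΔP = 0.139 kPa.

ΔP ≈ 0.139 kPa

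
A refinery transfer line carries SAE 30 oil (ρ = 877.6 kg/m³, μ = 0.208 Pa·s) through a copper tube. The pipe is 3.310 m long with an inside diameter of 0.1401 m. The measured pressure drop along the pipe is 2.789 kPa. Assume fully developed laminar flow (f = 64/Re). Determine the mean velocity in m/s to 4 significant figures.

V ≈ 2.485 m/s

For laminar flow, f = 64/Re with Re = ρVD/μ, so Darcy-Weisbach reduces to ΔP = 32μLV/D². Solving for V: V = ΔP·D²/(32μL) = 2789·(0.1401)²/(32·0.208·3.31) = 2.485 m/s.
Check: Re = ρVD/μ = 877.6·2.485·0.1401/0.208 = 1469 < 2300, so the laminar assumption holds.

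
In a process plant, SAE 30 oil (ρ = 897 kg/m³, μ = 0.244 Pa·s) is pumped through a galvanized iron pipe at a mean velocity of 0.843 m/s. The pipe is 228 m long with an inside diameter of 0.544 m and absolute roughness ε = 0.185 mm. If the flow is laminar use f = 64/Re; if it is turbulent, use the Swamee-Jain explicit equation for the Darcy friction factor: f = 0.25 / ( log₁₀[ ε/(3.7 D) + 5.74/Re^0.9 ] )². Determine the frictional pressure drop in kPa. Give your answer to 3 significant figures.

ΔP ≈ 5.07 kPa

Reynolds number Re = ρVD/μ = 897 · 0.843 · 0.544 / 0.244 = 1686.
Re < 2300 → laminar flow, so f = 64/Re = 64/1686 = 0.03796 (the turbulent correlation is not needed).
Darcy-Weisbach: ΔP = f(L/D)(ρV²/2) = 0.03796·(228/0.544)·(897·0.843²/2) = 0.03796·419.1·318.7 = 5071 Pa.
ΔP = 5071 Pa = 5.07 kPa.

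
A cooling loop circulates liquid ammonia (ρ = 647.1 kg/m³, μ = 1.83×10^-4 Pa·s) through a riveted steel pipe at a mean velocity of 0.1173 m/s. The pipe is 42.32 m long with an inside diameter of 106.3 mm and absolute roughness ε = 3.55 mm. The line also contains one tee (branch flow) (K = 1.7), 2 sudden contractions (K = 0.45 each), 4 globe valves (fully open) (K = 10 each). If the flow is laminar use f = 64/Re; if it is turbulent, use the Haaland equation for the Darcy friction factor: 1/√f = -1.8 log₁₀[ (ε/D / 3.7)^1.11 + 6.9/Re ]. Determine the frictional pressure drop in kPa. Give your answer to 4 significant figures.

ΔP ≈ 0.2970 kPa

Reynolds number Re = ρVD/μ = 647.1 · 0.1173 · 0.1063 / 0.000183 = 4.409e+04.
Re > 4000 → turbulent. Relative roughness ε/D = 0.00355/0.1063 = 0.0334. Haaland: 1/√f = -1.8 log₁₀[(0.0334/3.7)^1.11 + 6.9/4.409e+04] = -1.8 log₁₀[0.00538 + 0.000156] = 4.063, so f = 0.06059.
Total minor-loss coefficient ΣK = 1·1.7 + 2·0.45 + 4·10 = 42.6.
ΔP = [f·L/D + ΣK]·(ρV²/2) = [0.06059·42.32/0.1063 + 42.6]·(647.1·0.1173²/2) = [24.12 + 42.6]·4.452 = 297 Pa.
ΔP = 297 Pa = 0.2970 kPa.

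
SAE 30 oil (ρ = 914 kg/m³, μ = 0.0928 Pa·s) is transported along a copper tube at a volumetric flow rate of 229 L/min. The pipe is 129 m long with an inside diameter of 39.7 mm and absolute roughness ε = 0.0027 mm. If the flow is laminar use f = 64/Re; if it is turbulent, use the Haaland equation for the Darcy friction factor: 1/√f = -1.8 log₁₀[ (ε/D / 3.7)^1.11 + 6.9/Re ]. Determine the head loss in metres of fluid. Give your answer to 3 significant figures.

h_f ≈ 83.6 m

Q = 229 L/min = 229/60000 = 0.003817 m³/s.
Cross-sectional area A = πD²/4 = π(0.0397)²/4 = 0.001238 m²; mean velocity V = Q/A = 0.003817/0.001238 = 3.083 m/s.
Reynolds number Re = ρVD/μ = 914 · 3.083 · 0.0397 / 0.0928 = 1206.
Re < 2300 → laminar flow, so f = 64/Re = 64/1206 = 0.05309 (the turbulent correlation is not needed).
Darcy-Weisbach: ΔP = f(L/D)(ρV²/2) = 0.05309·(129/0.0397)·(914·3.083²/2) = 0.05309·3249·4345 = 7.494e+05 Pa.
Head loss h_f = ΔP/(ρg) = 7.494e+05/(914·9.81) = 83.6 m.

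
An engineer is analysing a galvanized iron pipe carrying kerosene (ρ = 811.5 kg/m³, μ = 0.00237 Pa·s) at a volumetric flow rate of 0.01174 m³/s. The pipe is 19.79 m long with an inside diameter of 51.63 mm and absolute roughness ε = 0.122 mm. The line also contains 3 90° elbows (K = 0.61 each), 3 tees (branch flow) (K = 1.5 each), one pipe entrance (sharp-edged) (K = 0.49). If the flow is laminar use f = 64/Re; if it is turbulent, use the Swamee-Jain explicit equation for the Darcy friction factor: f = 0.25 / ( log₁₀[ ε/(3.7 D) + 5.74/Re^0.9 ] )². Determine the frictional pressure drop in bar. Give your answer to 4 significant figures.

ΔP ≈ 2.154 bar

Cross-sectional area A = πD²/4 = π(0.05163)²/4 = 0.002094 m²; mean velocity V = Q/A = 0.01174/0.002094 = 5.608 m/s.
Reynolds number Re = ρVD/μ = 811.5 · 5.608 · 0.05163 / 0.00237 = 9.913e+04.
Re > 4000 → turbulent. Relative roughness ε/D = 0.000122/0.05163 = 0.00236. Swamee-Jain: f = 0.25/(log₁₀[0.00236/3.7 + 5.74/9.913e+04^0.9])² = 0.25/(log₁₀[0.000639 + 0.000183])² = 0.25/(-3.085)² = 0.02626.
Total minor-loss coefficient ΣK = 3·0.61 + 3·1.5 + 1·0.49 = 6.82.
ΔP = [f·L/D + ΣK]·(ρV²/2) = [0.02626·19.79/0.05163 + 6.82]·(811.5·5.608²/2) = [10.07 + 6.82]·1.276e+04 = 2.154e+05 Pa.
ΔP = 2.154e+05 Pa = 2.154 bar.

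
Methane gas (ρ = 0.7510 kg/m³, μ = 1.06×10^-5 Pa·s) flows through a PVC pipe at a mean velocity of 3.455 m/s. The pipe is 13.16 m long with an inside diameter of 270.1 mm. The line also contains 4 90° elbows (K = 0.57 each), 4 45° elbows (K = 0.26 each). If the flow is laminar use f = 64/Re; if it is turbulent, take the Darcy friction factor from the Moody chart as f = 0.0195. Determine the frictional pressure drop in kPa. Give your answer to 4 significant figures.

ΔP ≈ 0.01914 kPa

Reynolds number Re = ρVD/μ = 0.751 · 3.455 · 0.2701 / 1.06e-05 = 6.612e+04.
Re > 4000 → turbulent; use the Moody-chart value f = 0.0195.
Total minor-loss coefficient ΣK = 4·0.57 + 4·0.26 = 3.32.
ΔP = [f·L/D + ΣK]·(ρV²/2) = [0.0195·13.16/0.2701 + 3.32]·(0.751·3.455²/2) = [0.9501 + 3.32]·4.482 = 19.14 Pa.
ΔP = 19.14 Pa = 0.01914 kPa.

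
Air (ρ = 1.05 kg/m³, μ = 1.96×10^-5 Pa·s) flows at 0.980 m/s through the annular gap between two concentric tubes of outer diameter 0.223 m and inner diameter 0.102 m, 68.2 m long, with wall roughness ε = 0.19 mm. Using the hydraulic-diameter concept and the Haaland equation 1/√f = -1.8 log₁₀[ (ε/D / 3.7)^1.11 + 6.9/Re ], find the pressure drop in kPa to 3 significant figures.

ΔP ≈ 0.0104 kPa

Hydraulic diameter D_h = 4A/P = D_o - D_i = 0.223 - 0.102 = 0.121 m.
Re = ρVD_h/μ = 1.05·0.98·0.121/1.96e-05 = 6352.
ε/D_h = 0.00019/0.121 = 0.00157; Haaland gives 1/√f = -1.8 log₁₀[0.000181+0.00109] = 5.215, so f = 0.03677.
ΔP = f(L/D_h)(ρV²/2) = 0.03677·68.2/0.121·0.5042 = 10.45 Pa.
ΔP = 0.0104 kPa.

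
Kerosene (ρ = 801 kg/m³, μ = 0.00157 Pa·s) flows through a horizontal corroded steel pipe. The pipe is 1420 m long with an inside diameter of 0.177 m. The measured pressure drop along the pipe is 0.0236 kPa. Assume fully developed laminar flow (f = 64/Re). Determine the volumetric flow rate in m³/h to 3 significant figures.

Q ≈ 0.918 m³/h

For laminar flow, f = 64/Re with Re = ρVD/μ, so Darcy-Weisbach reduces to ΔP = 32μLV/D². Solving for V: V = ΔP·D²/(32μL) = 23.6·(0.177)²/(32·0.00157·1420) = 0.01036 m/s.
Check: Re = ρVD/μ = 801·0.01036·0.177/0.00157 = 935.9 < 2300, so the laminar assumption holds.
Q = V·A = 0.01036·(π/4·0.177²) = 0.000255 m³/s = 0.918 m³/h.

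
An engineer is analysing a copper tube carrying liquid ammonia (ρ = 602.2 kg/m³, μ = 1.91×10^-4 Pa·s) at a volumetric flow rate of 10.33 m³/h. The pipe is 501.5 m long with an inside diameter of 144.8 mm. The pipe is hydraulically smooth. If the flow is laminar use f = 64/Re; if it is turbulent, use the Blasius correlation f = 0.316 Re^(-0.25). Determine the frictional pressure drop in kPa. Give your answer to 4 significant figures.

Q = 10.33 m³/h = 10.33/3600 = 0.002869 m³/s.
Cross-sectional area A = πD²/4 = π(0.1448)²/4 = 0.01647 m²; mean velocity V = Q/A = 0.002869/0.01647 = 0.1742 m/s.
Reynolds number Re = ρVD/μ = 602.2 · 0.1742 · 0.1448 / 0.000191 = 7.955e+04.
Re > 4000 → turbulent. Smooth-pipe (Blasius): f = 0.316 Re^(-0.25) = 0.316/(7.955e+04)^0.25 = 0.01882.
Darcy-Weisbach: ΔP = f(L/D)(ρV²/2) = 0.01882·(501.5/0.1448)·(602.2·0.1742²/2) = 0.01882·3463·9.142 = 595.8 Pa.
ΔP = 595.8 Pa = 0.5958 kPa.

ΔP ≈ 0.5958 kPa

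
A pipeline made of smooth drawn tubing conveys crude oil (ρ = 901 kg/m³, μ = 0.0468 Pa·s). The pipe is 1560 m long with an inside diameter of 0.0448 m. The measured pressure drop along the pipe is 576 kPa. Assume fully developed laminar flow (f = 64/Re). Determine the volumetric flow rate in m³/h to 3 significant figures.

For laminar flow, f = 64/Re with Re = ρVD/μ, so Darcy-Weisbach reduces to ΔP = 32μLV/D². Solving for V: V = ΔP·D²/(32μL) = 5.76e+05·(0.0448)²/(32·0.0468·1560) = 0.4948 m/s.
Check: Re = ρVD/μ = 901·0.4948·0.0448/0.0468 = 426.8 < 2300, so the laminar assumption holds.
Q = V·A = 0.4948·(π/4·0.0448²) = 0.00078 m³/s = 2.81 m³/h.

Q ≈ 2.81 m³/h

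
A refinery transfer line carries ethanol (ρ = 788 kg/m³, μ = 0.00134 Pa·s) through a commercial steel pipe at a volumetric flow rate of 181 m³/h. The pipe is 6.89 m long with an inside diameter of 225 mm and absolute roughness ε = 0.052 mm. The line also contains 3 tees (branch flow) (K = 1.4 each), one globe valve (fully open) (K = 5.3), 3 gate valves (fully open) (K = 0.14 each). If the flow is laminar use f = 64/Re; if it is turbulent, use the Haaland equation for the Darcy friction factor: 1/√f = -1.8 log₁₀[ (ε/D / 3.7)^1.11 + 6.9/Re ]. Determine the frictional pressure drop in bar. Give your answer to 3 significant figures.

ΔP ≈ 0.0659 bar

Q = 181 m³/h = 181/3600 = 0.05028 m³/s.
Cross-sectional area A = πD²/4 = π(0.225)²/4 = 0.03976 m²; mean velocity V = Q/A = 0.05028/0.03976 = 1.265 m/s.
Reynolds number Re = ρVD/μ = 788 · 1.265 · 0.225 / 0.00134 = 1.673e+05.
Re > 4000 → turbulent. Relative roughness ε/D = 5.2e-05/0.225 = 0.000231. Haaland: 1/√f = -1.8 log₁₀[(0.000231/3.7)^1.11 + 6.9/1.673e+05] = -1.8 log₁₀[2.15e-05 + 4.12e-05] = 7.564, so f = 0.01748.
Total minor-loss coefficient ΣK = 3·1.4 + 1·5.3 + 3·0.14 = 9.92.
ΔP = [f·L/D + ΣK]·(ρV²/2) = [0.01748·6.89/0.225 + 9.92]·(788·1.265²/2) = [0.5352 + 9.92]·630 = 6587 Pa.
ΔP = 6587 Pa = 0.0659 bar.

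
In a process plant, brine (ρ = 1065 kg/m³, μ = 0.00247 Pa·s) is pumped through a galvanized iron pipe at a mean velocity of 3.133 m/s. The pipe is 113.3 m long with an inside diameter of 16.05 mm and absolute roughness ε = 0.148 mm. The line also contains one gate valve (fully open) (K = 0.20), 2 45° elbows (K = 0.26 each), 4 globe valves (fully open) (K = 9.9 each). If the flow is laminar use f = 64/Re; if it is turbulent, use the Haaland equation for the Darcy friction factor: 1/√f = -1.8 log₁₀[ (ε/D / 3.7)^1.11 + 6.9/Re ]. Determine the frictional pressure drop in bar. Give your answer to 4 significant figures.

ΔP ≈ 16.70 bar

Reynolds number Re = ρVD/μ = 1065 · 3.133 · 0.01605 / 0.00247 = 2.168e+04.
Re > 4000 → turbulent. Relative roughness ε/D = 0.000148/0.01605 = 0.00922. Haaland: 1/√f = -1.8 log₁₀[(0.00922/3.7)^1.11 + 6.9/2.168e+04] = -1.8 log₁₀[0.00129 + 0.000318] = 5.029, so f = 0.03954.
Total minor-loss coefficient ΣK = 1·0.2 + 2·0.26 + 4·9.9 = 40.3.
ΔP = [f·L/D + ΣK]·(ρV²/2) = [0.03954·113.3/0.01605 + 40.3]·(1065·3.133²/2) = [279.1 + 40.3]·5227 = 1.67e+06 Pa.
ΔP = 1.67e+06 Pa = 16.70 bar.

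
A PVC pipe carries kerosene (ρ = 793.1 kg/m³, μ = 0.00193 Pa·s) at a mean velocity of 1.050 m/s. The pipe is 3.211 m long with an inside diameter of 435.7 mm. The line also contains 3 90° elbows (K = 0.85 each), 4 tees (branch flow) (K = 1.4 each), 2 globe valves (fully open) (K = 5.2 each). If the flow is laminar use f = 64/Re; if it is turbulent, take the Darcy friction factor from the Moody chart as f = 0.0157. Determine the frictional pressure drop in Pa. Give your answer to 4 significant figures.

Reynolds number Re = ρVD/μ = 793.1 · 1.05 · 0.4357 / 0.00193 = 1.88e+05.
Re > 4000 → turbulent; use the Moody-chart value f = 0.0157.
Total minor-loss coefficient ΣK = 3·0.85 + 4·1.4 + 2·5.2 = 18.5.
ΔP = [f·L/D + ΣK]·(ρV²/2) = [0.0157·3.211/0.4357 + 18.5]·(793.1·1.05²/2) = [0.1157 + 18.5]·437.2 = 8161 Pa.

ΔP ≈ 8161 Pa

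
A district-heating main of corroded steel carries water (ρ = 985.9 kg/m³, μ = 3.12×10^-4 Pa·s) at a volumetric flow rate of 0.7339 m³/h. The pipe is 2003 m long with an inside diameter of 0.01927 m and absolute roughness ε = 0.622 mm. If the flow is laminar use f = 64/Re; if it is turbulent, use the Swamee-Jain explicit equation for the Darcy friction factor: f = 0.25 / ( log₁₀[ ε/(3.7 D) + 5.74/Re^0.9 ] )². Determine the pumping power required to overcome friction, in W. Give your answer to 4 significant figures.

P ≈ 306.5 W

Q = 0.7339 m³/h = 0.7339/3600 = 0.0002039 m³/s.
Cross-sectional area A = πD²/4 = π(0.01927)²/4 = 0.0002916 m²; mean velocity V = Q/A = 0.0002039/0.0002916 = 0.699 m/s.
Reynolds number Re = ρVD/μ = 985.9 · 0.699 · 0.01927 / 0.000312 = 4.256e+04.
Re > 4000 → turbulent. Relative roughness ε/D = 0.000622/0.01927 = 0.0323. Swamee-Jain: f = 0.25/(log₁₀[0.0323/3.7 + 5.74/4.256e+04^0.9])² = 0.25/(log₁₀[0.00872 + 0.000392])² = 0.25/(-2.04)² = 0.06006.
Darcy-Weisbach: ΔP = f(L/D)(ρV²/2) = 0.06006·(2003/0.01927)·(985.9·0.699²/2) = 0.06006·1.039e+05·240.9 = 1.504e+06 Pa.
Pumping power P = QΔP = 0.0002039·1.504e+06 = 306.54 W = 306.5 W.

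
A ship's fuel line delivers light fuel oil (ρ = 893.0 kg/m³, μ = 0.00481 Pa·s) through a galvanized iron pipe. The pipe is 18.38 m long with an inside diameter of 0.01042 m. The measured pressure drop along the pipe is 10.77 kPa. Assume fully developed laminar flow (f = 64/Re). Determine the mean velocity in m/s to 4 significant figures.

V ≈ 0.4133 m/s

For laminar flow, f = 64/Re with Re = ρVD/μ, so Darcy-Weisbach reduces to ΔP = 32μLV/D². Solving for V: V = ΔP·D²/(32μL) = 1.077e+04·(0.01042)²/(32·0.00481·18.38) = 0.4133 m/s.
Check: Re = ρVD/μ = 893·0.4133·0.01042/0.00481 = 799.6 < 2300, so the laminar assumption holds.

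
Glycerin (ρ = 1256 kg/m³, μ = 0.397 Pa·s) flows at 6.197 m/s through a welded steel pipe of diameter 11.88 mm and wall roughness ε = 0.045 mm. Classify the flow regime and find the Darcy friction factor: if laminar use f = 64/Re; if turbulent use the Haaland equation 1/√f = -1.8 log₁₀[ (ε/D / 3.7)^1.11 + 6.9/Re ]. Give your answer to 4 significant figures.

f ≈ 0.2748

Re = ρVD/μ = 1256·6.197·0.01188/0.397 = 232.9.
Re < 2300 → laminar, so f = 64/Re = 0.2748 (roughness is irrelevant in laminar flow).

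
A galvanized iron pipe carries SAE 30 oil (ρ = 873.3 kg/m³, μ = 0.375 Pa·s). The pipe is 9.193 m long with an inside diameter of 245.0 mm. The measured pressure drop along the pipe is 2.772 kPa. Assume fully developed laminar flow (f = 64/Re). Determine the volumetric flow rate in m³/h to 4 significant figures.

For laminar flow, f = 64/Re with Re = ρVD/μ, so Darcy-Weisbach reduces to ΔP = 32μLV/D². Solving for V: V = ΔP·D²/(32μL) = 2772·(0.245)²/(32·0.375·9.193) = 1.508 m/s.
Check: Re = ρVD/μ = 873.3·1.508·0.245/0.375 = 860.6 < 2300, so the laminar assumption holds.
Q = V·A = 1.508·(π/4·0.245²) = 0.07111 m³/s = 256.0 m³/h.

Q ≈ 256.0 m³/h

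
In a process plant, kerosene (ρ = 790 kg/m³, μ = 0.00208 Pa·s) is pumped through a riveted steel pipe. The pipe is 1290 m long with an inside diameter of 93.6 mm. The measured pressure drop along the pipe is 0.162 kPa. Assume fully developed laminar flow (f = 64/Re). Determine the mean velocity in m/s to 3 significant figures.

V ≈ 0.0165 m/s

For laminar flow, f = 64/Re with Re = ρVD/μ, so Darcy-Weisbach reduces to ΔP = 32μLV/D². Solving for V: V = ΔP·D²/(32μL) = 162·(0.0936)²/(32·0.00208·1290) = 0.01653 m/s.
Check: Re = ρVD/μ = 790·0.01653·0.0936/0.00208 = 587.6 < 2300, so the laminar assumption holds.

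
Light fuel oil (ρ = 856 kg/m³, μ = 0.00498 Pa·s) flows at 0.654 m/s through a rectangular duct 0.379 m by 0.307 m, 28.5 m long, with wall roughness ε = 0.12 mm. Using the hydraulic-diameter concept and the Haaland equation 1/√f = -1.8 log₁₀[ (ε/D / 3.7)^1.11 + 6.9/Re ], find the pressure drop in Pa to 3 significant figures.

Hydraulic diameter D_h = 4A/P = 4·(0.379·0.307)/(2·(0.379+0.307)) = 0.4654/1.372 = 0.3392 m.
Re = ρVD_h/μ = 856·0.654·0.3392/0.00498 = 3.813e+04.
ε/D_h = 0.00012/0.3392 = 0.000354; Haaland gives 1/√f = -1.8 log₁₀[3.45e-05+0.000181] = 6.6, so f = 0.02296.
ΔP = f(L/D_h)(ρV²/2) = 0.02296·28.5/0.3392·183.1 = 353.1 Pa.

ΔP ≈ 353 Pa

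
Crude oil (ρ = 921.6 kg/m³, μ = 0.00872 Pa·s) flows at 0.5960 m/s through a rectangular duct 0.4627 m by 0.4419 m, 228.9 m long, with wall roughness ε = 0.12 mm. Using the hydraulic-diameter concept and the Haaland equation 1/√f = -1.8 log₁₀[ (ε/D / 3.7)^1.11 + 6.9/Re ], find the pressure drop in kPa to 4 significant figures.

Hydraulic diameter D_h = 4A/P = 4·(0.4627·0.4419)/(2·(0.4627+0.4419)) = 0.8179/1.809 = 0.4521 m.
Re = ρVD_h/μ = 921.6·0.596·0.4521/0.00872 = 2.848e+04.
ε/D_h = 0.00012/0.4521 = 0.000265; Haaland gives 1/√f = -1.8 log₁₀[2.51e-05+0.000242] = 6.431, so f = 0.02418.
ΔP = f(L/D_h)(ρV²/2) = 0.02418·228.9/0.4521·163.7 = 2004 Pa.
ΔP = 2.004 kPa.

ΔP ≈ 2.004 kPa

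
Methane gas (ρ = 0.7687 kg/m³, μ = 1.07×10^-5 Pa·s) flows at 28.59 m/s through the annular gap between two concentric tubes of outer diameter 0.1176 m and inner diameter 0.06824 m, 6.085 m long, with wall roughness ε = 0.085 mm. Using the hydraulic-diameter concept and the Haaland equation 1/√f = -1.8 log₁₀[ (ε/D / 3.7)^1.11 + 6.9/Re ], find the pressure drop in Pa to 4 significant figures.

Hydraulic diameter D_h = 4A/P = D_o - D_i = 0.1176 - 0.06824 = 0.04936 m.
Re = ρVD_h/μ = 0.7687·28.59·0.04936/1.07e-05 = 1.014e+05.
ε/D_h = 8.5e-05/0.04936 = 0.00172; Haaland gives 1/√f = -1.8 log₁₀[0.0002+6.81e-05] = 6.429, so f = 0.0242.
ΔP = f(L/D_h)(ρV²/2) = 0.0242·6.085/0.04936·314.2 = 937.1 Pa.

ΔP ≈ 937.1 Pa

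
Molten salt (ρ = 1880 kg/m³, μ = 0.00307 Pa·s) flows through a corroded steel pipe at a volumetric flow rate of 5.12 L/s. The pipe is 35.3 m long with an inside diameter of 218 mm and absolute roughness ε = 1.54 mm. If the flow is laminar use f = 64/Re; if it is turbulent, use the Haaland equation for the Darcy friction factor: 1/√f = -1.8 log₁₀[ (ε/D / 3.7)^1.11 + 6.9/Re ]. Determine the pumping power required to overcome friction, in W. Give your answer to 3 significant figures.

P ≈ 0.548 W

Q = 5.12 L/s = 5.12/1000 = 0.00512 m³/s.
Cross-sectional area A = πD²/4 = π(0.218)²/4 = 0.03733 m²; mean velocity V = Q/A = 0.00512/0.03733 = 0.1372 m/s.
Reynolds number Re = ρVD/μ = 1880 · 0.1372 · 0.218 / 0.00307 = 1.831e+04.
Re > 4000 → turbulent. Relative roughness ε/D = 0.00154/0.218 = 0.00706. Haaland: 1/√f = -1.8 log₁₀[(0.00706/3.7)^1.11 + 6.9/1.831e+04] = -1.8 log₁₀[0.000959 + 0.000377] = 5.174, so f = 0.03736.
Darcy-Weisbach: ΔP = f(L/D)(ρV²/2) = 0.03736·(35.3/0.218)·(1880·0.1372²/2) = 0.03736·161.9·17.69 = 107 Pa.
Pumping power P = QΔP = 0.00512·107 = 0.5478 W = 0.548 W.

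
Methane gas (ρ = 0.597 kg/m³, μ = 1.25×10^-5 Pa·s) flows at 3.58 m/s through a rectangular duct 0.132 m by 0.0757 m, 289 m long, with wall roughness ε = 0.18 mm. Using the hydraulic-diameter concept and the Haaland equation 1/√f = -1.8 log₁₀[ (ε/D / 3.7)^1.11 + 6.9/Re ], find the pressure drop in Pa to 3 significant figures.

ΔP ≈ 348 Pa

Hydraulic diameter D_h = 4A/P = 4·(0.132·0.0757)/(2·(0.132+0.0757)) = 0.03997/0.4154 = 0.09622 m.
Re = ρVD_h/μ = 0.597·3.58·0.09622/1.25e-05 = 1.645e+04.
ε/D_h = 0.00018/0.09622 = 0.00187; Haaland gives 1/√f = -1.8 log₁₀[0.000219+0.000419] = 5.75, so f = 0.03024.
ΔP = f(L/D_h)(ρV²/2) = 0.03024·289/0.09622·3.826 = 347.5 Pa.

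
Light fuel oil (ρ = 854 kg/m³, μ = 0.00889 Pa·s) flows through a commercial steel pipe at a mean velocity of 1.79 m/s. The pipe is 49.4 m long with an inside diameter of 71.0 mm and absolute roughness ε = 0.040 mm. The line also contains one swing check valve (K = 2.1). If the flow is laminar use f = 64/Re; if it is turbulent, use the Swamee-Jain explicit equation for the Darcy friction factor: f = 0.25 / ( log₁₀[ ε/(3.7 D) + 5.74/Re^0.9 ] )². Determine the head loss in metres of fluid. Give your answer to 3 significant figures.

Reynolds number Re = ρVD/μ = 854 · 1.79 · 0.071 / 0.00889 = 1.221e+04.
Re > 4000 → turbulent. Relative roughness ε/D = 4e-05/0.071 = 0.000563. Swamee-Jain: f = 0.25/(log₁₀[0.000563/3.7 + 5.74/1.221e+04^0.9])² = 0.25/(log₁₀[0.000152 + 0.0012])² = 0.25/(-2.867)² = 0.03041.
Total minor-loss coefficient ΣK = 1·2.1 = 2.1.
ΔP = [f·L/D + ΣK]·(ρV²/2) = [0.03041·49.4/0.071 + 2.1]·(854·1.79²/2) = [21.16 + 2.1]·1368 = 3.182e+04 Pa.
Head loss h_f = ΔP/(ρg) = 3.182e+04/(854·9.81) = 3.80 m.

h_f ≈ 3.80 m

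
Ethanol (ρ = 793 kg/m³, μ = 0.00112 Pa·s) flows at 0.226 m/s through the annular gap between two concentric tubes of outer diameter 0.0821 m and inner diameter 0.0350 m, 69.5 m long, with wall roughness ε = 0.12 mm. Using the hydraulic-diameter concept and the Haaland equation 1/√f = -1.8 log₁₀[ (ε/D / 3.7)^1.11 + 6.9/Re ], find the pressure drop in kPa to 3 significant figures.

ΔP ≈ 1.09 kPa

Hydraulic diameter D_h = 4A/P = D_o - D_i = 0.0821 - 0.035 = 0.0471 m.
Re = ρVD_h/μ = 793·0.226·0.0471/0.00112 = 7537.
ε/D_h = 0.00012/0.0471 = 0.00255; Haaland gives 1/√f = -1.8 log₁₀[0.000309+0.000916] = 5.242, so f = 0.0364.
ΔP = f(L/D_h)(ρV²/2) = 0.0364·69.5/0.0471·20.25 = 1088 Pa.
ΔP = 1.09 kPa.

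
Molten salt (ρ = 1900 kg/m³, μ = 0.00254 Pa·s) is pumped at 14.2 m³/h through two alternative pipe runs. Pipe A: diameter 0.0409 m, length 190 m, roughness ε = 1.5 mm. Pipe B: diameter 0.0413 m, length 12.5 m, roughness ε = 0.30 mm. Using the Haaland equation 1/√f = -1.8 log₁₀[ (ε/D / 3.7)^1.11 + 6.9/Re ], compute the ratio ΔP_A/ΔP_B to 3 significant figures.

ΔP_A/ΔP_B ≈ 28.6

Pipe A: V = Q/A = 0.003944/0.001314 = 3.002 m/s; Re = 9.185e+04; ε/D = 0.0367; Haaland → f = 0.06269; ΔP_A = f(L/D)(ρV²/2) = 2.494e+06 Pa.
Pipe B: V = Q/A = 0.003944/0.00134 = 2.944 m/s; Re = 9.096e+04; ε/D = 0.00726; Haaland → f = 0.03493; ΔP_B = f(L/D)(ρV²/2) = 8.706e+04 Pa.
ΔP_A/ΔP_B = 2.494e+06/8.706e+04 = 28.6.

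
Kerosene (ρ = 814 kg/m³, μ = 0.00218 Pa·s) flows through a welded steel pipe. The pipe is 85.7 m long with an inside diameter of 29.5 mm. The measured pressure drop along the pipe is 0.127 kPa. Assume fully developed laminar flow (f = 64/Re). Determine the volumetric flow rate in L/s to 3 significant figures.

Q ≈ 0.0126 L/s

For laminar flow, f = 64/Re with Re = ρVD/μ, so Darcy-Weisbach reduces to ΔP = 32μLV/D². Solving for V: V = ΔP·D²/(32μL) = 127·(0.0295)²/(32·0.00218·85.7) = 0.01849 m/s.
Check: Re = ρVD/μ = 814·0.01849·0.0295/0.00218 = 203.6 < 2300, so the laminar assumption holds.
Q = V·A = 0.01849·(π/4·0.0295²) = 1.264e-05 m³/s = 0.0126 L/s.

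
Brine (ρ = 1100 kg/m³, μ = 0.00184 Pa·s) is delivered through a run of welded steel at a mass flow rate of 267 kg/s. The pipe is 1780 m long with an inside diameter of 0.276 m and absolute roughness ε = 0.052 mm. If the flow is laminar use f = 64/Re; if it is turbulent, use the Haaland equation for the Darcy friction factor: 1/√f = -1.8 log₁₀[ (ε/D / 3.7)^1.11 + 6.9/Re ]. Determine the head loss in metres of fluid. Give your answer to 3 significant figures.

A = πD²/4 = π(0.276)²/4 = 0.05983 m²; mean velocity V = ṁ/(ρA) = 267/(1100 · 0.05983) = 4.057 m/s.
Reynolds number Re = ρVD/μ = 1100 · 4.057 · 0.276 / 0.00184 = 6.694e+05.
Re > 4000 → turbulent. Relative roughness ε/D = 5.2e-05/0.276 = 0.000188. Haaland: 1/√f = -1.8 log₁₀[(0.000188/3.7)^1.11 + 6.9/6.694e+05] = -1.8 log₁₀[1.72e-05 + 1.03e-05] = 8.21, so f = 0.01484.
Darcy-Weisbach: ΔP = f(L/D)(ρV²/2) = 0.01484·(1780/0.276)·(1100·4.057²/2) = 0.01484·6449·9053 = 8.662e+05 Pa.
Head loss h_f = ΔP/(ρg) = 8.662e+05/(1100·9.81) = 80.3 m.

h_f ≈ 80.3 m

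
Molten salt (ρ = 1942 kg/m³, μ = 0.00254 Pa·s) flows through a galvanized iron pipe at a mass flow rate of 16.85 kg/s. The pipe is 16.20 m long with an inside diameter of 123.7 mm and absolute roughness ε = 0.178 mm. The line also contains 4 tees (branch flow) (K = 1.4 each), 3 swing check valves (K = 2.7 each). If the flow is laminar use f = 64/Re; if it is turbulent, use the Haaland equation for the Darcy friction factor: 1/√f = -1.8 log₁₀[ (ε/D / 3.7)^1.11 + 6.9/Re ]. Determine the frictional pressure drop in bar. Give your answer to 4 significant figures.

A = πD²/4 = π(0.1237)²/4 = 0.01202 m²; mean velocity V = ṁ/(ρA) = 16.85/(1942 · 0.01202) = 0.722 m/s.
Reynolds number Re = ρVD/μ = 1942 · 0.722 · 0.1237 / 0.00254 = 6.828e+04.
Re > 4000 → turbulent. Relative roughness ε/D = 0.000178/0.1237 = 0.00144. Haaland: 1/√f = -1.8 log₁₀[(0.00144/3.7)^1.11 + 6.9/6.828e+04] = -1.8 log₁₀[0.000164 + 0.000101] = 6.438, so f = 0.02413.
Total minor-loss coefficient ΣK = 4·1.4 + 3·2.7 = 13.7.
ΔP = [f·L/D + ΣK]·(ρV²/2) = [0.02413·16.2/0.1237 + 13.7]·(1942·0.722²/2) = [3.16 + 13.7]·506.1 = 8533 Pa.
ΔP = 8533 Pa = 0.08533 bar.

ΔP ≈ 0.08533 bar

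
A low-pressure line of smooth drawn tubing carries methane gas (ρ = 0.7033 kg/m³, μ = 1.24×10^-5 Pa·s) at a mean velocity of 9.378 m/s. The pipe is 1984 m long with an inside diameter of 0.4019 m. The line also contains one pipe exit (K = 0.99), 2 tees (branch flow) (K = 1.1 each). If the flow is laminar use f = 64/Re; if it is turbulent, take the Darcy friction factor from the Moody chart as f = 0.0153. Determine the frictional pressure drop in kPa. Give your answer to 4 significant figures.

Reynolds number Re = ρVD/μ = 0.7033 · 9.378 · 0.4019 / 1.24e-05 = 2.138e+05.
Re > 4000 → turbulent; use the Moody-chart value f = 0.0153.
Total minor-loss coefficient ΣK = 1·0.99 + 2·1.1 = 3.19.
ΔP = [f·L/D + ΣK]·(ρV²/2) = [0.0153·1984/0.4019 + 3.19]·(0.7033·9.378²/2) = [75.53 + 3.19]·30.93 = 2435 Pa.
ΔP = 2435 Pa = 2.435 kPa.

ΔP ≈ 2.435 kPa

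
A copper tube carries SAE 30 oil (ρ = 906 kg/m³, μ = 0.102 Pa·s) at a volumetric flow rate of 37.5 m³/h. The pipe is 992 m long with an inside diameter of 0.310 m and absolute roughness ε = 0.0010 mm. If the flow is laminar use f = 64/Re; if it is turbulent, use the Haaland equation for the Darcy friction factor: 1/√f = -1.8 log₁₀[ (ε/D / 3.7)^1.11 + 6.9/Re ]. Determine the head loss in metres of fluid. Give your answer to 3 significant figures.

Q = 37.5 m³/h = 37.5/3600 = 0.01042 m³/s.
Cross-sectional area A = πD²/4 = π(0.31)²/4 = 0.07548 m²; mean velocity V = Q/A = 0.01042/0.07548 = 0.138 m/s.
Reynolds number Re = ρVD/μ = 906 · 0.138 · 0.31 / 0.102 = 380.
Re < 2300 → laminar flow, so f = 64/Re = 64/380 = 0.1684 (the turbulent correlation is not needed).
Darcy-Weisbach: ΔP = f(L/D)(ρV²/2) = 0.1684·(992/0.31)·(906·0.138²/2) = 0.1684·3200·8.628 = 4650 Pa.
Head loss h_f = ΔP/(ρg) = 4650/(906·9.81) = 0.523 m.

h_f ≈ 0.523 m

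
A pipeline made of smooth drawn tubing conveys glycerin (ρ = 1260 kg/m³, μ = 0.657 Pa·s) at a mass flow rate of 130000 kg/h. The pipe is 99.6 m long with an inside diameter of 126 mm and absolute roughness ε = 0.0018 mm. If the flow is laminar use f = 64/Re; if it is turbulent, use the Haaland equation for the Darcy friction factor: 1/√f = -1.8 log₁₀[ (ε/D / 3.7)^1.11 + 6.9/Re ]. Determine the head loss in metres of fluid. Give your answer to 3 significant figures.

h_f ≈ 24.5 m

ṁ = 130000 kg/h = 130000/3600 = 36.11 kg/s.
A = πD²/4 = π(0.126)²/4 = 0.01247 m²; mean velocity V = ṁ/(ρA) = 36.11/(1260 · 0.01247) = 2.298 m/s.
Reynolds number Re = ρVD/μ = 1260 · 2.298 · 0.126 / 0.657 = 555.4.
Re < 2300 → laminar flow, so f = 64/Re = 64/555.4 = 0.1152 (the turbulent correlation is not needed).
Darcy-Weisbach: ΔP = f(L/D)(ρV²/2) = 0.1152·(99.6/0.126)·(1260·2.298²/2) = 0.1152·790.5·3328 = 3.032e+05 Pa.
Head loss h_f = ΔP/(ρg) = 3.032e+05/(1260·9.81) = 24.5 m.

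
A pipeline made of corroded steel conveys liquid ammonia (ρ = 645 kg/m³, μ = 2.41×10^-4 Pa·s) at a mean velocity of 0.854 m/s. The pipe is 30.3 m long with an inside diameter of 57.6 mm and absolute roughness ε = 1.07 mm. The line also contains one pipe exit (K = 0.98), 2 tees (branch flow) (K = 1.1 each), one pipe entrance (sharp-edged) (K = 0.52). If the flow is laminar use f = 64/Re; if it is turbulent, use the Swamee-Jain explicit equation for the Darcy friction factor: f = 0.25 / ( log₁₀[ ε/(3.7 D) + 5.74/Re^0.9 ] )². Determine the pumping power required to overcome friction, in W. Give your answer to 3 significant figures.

Reynolds number Re = ρVD/μ = 645 · 0.854 · 0.0576 / 0.000241 = 1.317e+05.
Re > 4000 → turbulent. Relative roughness ε/D = 0.00107/0.0576 = 0.0186. Swamee-Jain: f = 0.25/(log₁₀[0.0186/3.7 + 5.74/1.317e+05^0.9])² = 0.25/(log₁₀[0.00502 + 0.000142])² = 0.25/(-2.287)² = 0.04779.
Total minor-loss coefficient ΣK = 1·0.98 + 2·1.1 + 1·0.52 = 3.7.
ΔP = [f·L/D + ΣK]·(ρV²/2) = [0.04779·30.3/0.0576 + 3.7]·(645·0.854²/2) = [25.14 + 3.7]·235.2 = 6783 Pa.
Q = V·A = 0.854·0.002606 = 0.002225 m³/s.
Pumping power P = QΔP = 0.002225·6783 = 15.10 W = 15.1 W.

P ≈ 15.1 W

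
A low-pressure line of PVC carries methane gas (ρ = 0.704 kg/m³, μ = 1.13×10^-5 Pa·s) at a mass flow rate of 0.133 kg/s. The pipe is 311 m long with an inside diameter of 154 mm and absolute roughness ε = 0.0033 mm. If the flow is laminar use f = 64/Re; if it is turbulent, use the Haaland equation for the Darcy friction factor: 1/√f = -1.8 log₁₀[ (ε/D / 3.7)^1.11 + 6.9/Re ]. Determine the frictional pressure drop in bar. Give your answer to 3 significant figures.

ΔP ≈ 0.0132 bar

A = πD²/4 = π(0.154)²/4 = 0.01863 m²; mean velocity V = ṁ/(ρA) = 0.133/(0.704 · 0.01863) = 10.14 m/s.
Reynolds number Re = ρVD/μ = 0.704 · 10.14 · 0.154 / 1.13e-05 = 9.731e+04.
Re > 4000 → turbulent. Relative roughness ε/D = 3.3e-06/0.154 = 2.14e-05. Haaland: 1/√f = -1.8 log₁₀[(2.14e-05/3.7)^1.11 + 6.9/9.731e+04] = -1.8 log₁₀[1.54e-06 + 7.09e-05] = 7.452, so f = 0.01801.
Darcy-Weisbach: ΔP = f(L/D)(ρV²/2) = 0.01801·(311/0.154)·(0.704·10.14²/2) = 0.01801·2019·36.21 = 1317 Pa.
ΔP = 1317 Pa = 0.0132 bar.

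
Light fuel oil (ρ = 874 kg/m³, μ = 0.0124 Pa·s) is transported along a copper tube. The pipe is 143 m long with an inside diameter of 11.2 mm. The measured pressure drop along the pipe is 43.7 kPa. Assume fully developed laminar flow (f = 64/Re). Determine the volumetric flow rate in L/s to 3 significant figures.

For laminar flow, f = 64/Re with Re = ρVD/μ, so Darcy-Weisbach reduces to ΔP = 32μLV/D². Solving for V: V = ΔP·D²/(32μL) = 4.37e+04·(0.0112)²/(32·0.0124·143) = 0.09661 m/s.
Check: Re = ρVD/μ = 874·0.09661·0.0112/0.0124 = 76.26 < 2300, so the laminar assumption holds.
Q = V·A = 0.09661·(π/4·0.0112²) = 9.518e-06 m³/s = 0.00952 L/s.

Q ≈ 0.00952 L/s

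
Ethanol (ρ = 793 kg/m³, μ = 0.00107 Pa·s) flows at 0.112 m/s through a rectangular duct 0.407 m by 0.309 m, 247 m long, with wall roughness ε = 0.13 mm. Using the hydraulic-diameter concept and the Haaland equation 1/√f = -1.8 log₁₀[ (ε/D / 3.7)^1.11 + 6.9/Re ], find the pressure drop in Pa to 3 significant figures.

Hydraulic diameter D_h = 4A/P = 4·(0.407·0.309)/(2·(0.407+0.309)) = 0.5031/1.432 = 0.3513 m.
Re = ρVD_h/μ = 793·0.112·0.3513/0.00107 = 2.916e+04.
ε/D_h = 0.00013/0.3513 = 0.00037; Haaland gives 1/√f = -1.8 log₁₀[3.63e-05+0.000237] = 6.415, so f = 0.0243.
ΔP = f(L/D_h)(ρV²/2) = 0.0243·247/0.3513·4.974 = 84.98 Pa.

ΔP ≈ 85.0 Pa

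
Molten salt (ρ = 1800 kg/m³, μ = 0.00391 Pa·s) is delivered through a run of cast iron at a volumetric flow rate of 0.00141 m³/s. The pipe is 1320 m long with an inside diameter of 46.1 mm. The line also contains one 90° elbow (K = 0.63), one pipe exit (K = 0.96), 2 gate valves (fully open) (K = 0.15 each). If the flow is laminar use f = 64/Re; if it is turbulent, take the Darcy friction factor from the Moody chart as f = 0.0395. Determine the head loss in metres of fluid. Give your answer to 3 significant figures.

h_f ≈ 41.2 m

Cross-sectional area A = πD²/4 = π(0.0461)²/4 = 0.001669 m²; mean velocity V = Q/A = 0.00141/0.001669 = 0.8447 m/s.
Reynolds number Re = ρVD/μ = 1800 · 0.8447 · 0.0461 / 0.00391 = 1.793e+04.
Re > 4000 → turbulent; use the Moody-chart value f = 0.0395.
Total minor-loss coefficient ΣK = 1·0.63 + 1·0.96 + 2·0.15 = 1.89.
ΔP = [f·L/D + ΣK]·(ρV²/2) = [0.0395·1320/0.0461 + 1.89]·(1800·0.8447²/2) = [1131 + 1.89]·642.2 = 7.276e+05 Pa.
Head loss h_f = ΔP/(ρg) = 7.276e+05/(1800·9.81) = 41.2 m.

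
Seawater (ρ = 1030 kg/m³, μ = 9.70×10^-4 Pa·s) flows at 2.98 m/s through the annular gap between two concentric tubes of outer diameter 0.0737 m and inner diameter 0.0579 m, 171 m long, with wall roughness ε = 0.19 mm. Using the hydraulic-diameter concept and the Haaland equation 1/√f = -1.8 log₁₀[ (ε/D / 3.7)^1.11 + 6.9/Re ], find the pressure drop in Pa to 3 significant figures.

ΔP ≈ 2.05×10^6 Pa

Hydraulic diameter D_h = 4A/P = D_o - D_i = 0.0737 - 0.0579 = 0.0158 m.
Re = ρVD_h/μ = 1030·2.98·0.0158/0.00097 = 5e+04.
ε/D_h = 0.00019/0.0158 = 0.012; Haaland gives 1/√f = -1.8 log₁₀[0.00173+0.000138] = 4.911, so f = 0.04146.
ΔP = f(L/D_h)(ρV²/2) = 0.04146·171/0.0158·4573 = 2.052e+06 Pa.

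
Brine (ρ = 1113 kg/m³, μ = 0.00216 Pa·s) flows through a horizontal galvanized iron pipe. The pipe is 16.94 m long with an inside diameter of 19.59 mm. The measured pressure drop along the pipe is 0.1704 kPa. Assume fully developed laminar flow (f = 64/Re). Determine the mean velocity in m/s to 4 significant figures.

For laminar flow, f = 64/Re with Re = ρVD/μ, so Darcy-Weisbach reduces to ΔP = 32μLV/D². Solving for V: V = ΔP·D²/(32μL) = 170.4·(0.01959)²/(32·0.00216·16.94) = 0.05585 m/s.
Check: Re = ρVD/μ = 1113·0.05585·0.01959/0.00216 = 563.8 < 2300, so the laminar assumption holds.

V ≈ 0.05585 m/s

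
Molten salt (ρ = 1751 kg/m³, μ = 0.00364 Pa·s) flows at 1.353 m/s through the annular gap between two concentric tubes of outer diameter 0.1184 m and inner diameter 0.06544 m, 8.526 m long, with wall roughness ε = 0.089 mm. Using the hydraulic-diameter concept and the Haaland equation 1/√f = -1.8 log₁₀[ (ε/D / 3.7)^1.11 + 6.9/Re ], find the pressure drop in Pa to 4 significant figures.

Hydraulic diameter D_h = 4A/P = D_o - D_i = 0.1184 - 0.06544 = 0.05296 m.
Re = ρVD_h/μ = 1751·1.353·0.05296/0.00364 = 3.447e+04.
ε/D_h = 8.9e-05/0.05296 = 0.00168; Haaland gives 1/√f = -1.8 log₁₀[0.000195+0.0002] = 6.126, so f = 0.02665.
ΔP = f(L/D_h)(ρV²/2) = 0.02665·8.526/0.05296·1603 = 6875 Pa.

ΔP ≈ 6875 Pa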